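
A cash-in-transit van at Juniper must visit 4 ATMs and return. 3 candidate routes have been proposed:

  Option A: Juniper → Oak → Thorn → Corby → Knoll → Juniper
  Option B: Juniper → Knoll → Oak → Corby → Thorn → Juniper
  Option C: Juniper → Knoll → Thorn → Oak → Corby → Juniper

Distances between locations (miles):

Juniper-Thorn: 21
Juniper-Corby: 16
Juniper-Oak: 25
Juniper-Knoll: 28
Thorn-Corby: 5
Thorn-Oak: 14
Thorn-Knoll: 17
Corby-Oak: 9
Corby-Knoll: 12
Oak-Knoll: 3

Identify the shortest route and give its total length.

Option A: 25 + 14 + 5 + 12 + 28 = 84
Option B: 28 + 3 + 9 + 5 + 21 = 66
Option C: 28 + 17 + 14 + 9 + 16 = 84

66 miles — Option B is the shortest.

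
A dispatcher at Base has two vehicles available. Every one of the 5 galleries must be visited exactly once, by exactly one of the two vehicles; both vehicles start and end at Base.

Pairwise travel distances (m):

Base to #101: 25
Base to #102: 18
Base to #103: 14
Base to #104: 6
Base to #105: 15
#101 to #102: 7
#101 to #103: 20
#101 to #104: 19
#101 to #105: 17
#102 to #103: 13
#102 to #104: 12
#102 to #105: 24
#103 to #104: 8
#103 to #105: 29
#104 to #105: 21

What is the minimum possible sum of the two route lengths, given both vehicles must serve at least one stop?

Try each way of splitting the stops between the two vehicles (each non-empty) and, for each split, find the best tour for each vehicle:
  {#101} + {#102, #103, #104, #105}: 50 + 66 = 116
  {#102} + {#101, #103, #104, #105}: 36 + 66 = 102
  {#101, #102} + {#103, #104, #105}: 50 + 58 = 108
  {#103} + {#101, #102, #104, #105}: 28 + 57 = 85
  {#101, #103} + {#102, #104, #105}: 59 + 57 = 116
  {#102, #103} + {#101, #104, #105}: 45 + 57 = 102
  … (15 splits in total)
  {#104} + {#101, #102, #103, #105}: 12 + 66 = 78  ← best
Best: vehicle 1 Base → #104 → Base = 12; vehicle 2 Base → #103 → #102 → #101 → #105 → Base = 66; combined 78.

Minimum combined distance: 78 m.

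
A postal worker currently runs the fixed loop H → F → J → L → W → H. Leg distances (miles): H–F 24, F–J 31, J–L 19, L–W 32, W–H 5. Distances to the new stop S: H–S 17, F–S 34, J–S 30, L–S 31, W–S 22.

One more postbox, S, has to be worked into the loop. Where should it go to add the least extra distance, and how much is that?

Insertion cost between consecutive stops i–j is d(i,S) + d(S,j) − d(i,j):
  between H and F: 17 + 34 − 24 = 27
  between F and J: 34 + 30 − 31 = 33
  between J and L: 30 + 31 − 19 = 42
  between L and W: 31 + 22 − 32 = 21
  between W and H: 22 + 17 − 5 = 34
Cheapest insertion is between L and W, adding 21.
New total = 111 + 21 = 132.

+21 miles — insert S between L and W.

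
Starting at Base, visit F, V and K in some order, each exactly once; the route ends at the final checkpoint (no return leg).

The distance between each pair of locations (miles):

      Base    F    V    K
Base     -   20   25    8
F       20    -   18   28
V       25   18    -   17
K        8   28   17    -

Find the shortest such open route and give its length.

There are 3! = 6 possible orderings.
Base→F→V→K: 20+18+17 = 55
Base→F→K→V: 20+28+17 = 65
Base→V→F→K: 25+18+28 = 71
Base→V→K→F: 25+17+28 = 70
Base→K→F→V: 8+28+18 = 54
Base→K→V→F: 8+17+18 = 43
The minimum is 43.
One shortest path: Base → K → V → F.

Shortest open route: 43 miles.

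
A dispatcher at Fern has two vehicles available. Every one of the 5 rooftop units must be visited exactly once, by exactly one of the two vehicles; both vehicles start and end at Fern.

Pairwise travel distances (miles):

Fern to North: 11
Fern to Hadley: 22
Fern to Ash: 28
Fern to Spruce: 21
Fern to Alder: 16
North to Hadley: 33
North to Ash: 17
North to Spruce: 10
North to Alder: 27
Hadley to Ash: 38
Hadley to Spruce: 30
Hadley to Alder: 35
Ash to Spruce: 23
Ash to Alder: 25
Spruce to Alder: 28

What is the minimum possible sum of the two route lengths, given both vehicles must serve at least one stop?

Check every non-empty split of the stops between the two vehicles; for each half take its own optimal tour:
  {North} + {Hadley, Ash, Spruce, Alder}: 22 + 116 = 138
  {Hadley} + {North, Ash, Spruce, Alder}: 44 + 85 = 129
  {North, Hadley} + {Ash, Spruce, Alder}: 66 + 85 = 151
  {Ash} + {North, Hadley, Spruce, Alder}: 56 + 102 = 158
  {North, Ash} + {Hadley, Spruce, Alder}: 56 + 96 = 152
  {Hadley, Ash} + {North, Spruce, Alder}: 88 + 65 = 153
  … (15 splits in total)
Best: vehicle 1 Fern → Hadley → Fern = 44; vehicle 2 Fern → North → Spruce → Ash → Alder → Fern = 85; combined 129.

129 miles — the smallest possible combined total.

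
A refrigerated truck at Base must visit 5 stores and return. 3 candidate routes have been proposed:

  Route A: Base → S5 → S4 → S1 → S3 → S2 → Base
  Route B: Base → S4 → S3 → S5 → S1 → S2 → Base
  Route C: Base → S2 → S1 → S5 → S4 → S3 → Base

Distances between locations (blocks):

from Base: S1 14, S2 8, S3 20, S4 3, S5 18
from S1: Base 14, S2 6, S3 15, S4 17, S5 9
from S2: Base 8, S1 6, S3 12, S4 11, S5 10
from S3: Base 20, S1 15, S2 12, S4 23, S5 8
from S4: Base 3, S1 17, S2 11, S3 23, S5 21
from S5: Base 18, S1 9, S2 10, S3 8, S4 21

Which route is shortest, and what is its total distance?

Shortest is Route B, total 57 blocks.

Route A: 18 + 21 + 17 + 15 + 12 + 8 = 91
Route B: 3 + 23 + 8 + 9 + 6 + 8 = 57
Route C: 8 + 6 + 9 + 21 + 23 + 20 = 87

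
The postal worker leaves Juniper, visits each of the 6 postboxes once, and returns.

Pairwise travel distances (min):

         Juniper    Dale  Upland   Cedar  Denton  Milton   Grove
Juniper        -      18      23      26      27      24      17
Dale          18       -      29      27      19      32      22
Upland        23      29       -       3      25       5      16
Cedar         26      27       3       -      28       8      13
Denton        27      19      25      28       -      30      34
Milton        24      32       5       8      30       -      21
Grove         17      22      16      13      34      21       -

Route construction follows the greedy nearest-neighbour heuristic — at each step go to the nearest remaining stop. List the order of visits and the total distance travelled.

Juniper → [Grove:17 / Dale:18 / Upland:23 / Milton:24 / Cedar:26 / Denton:27] → Grove (17)
Grove → [Cedar:13 / Upland:16 / Milton:21 / Dale:22 / Denton:34] → Cedar (13)
Cedar → [Upland:3 / Milton:8 / Dale:27 / Denton:28] → Upland (3)
Upland → [Milton:5 / Denton:25 / Dale:29] → Milton (5)
Milton → [Denton:30 / Dale:32] → Denton (30)
Denton → [Dale:19] → Dale (19)
Return Dale→Juniper: 18.
Total = 17 + 13 + 3 + 5 + 30 + 19 + 18 = 105.

Total distance 105 min via the nearest-neighbour route Juniper → Grove → Cedar → Upland → Milton → Denton → Dale → Juniper.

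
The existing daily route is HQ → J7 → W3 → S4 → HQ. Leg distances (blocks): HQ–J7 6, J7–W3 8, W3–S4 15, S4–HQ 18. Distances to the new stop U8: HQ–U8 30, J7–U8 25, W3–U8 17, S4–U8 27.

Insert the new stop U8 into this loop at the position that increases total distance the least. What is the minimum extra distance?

Minimum extra distance: 29 blocks, inserting U8 between W3 and S4.

Insertion cost between consecutive stops i–j is d(i,U8) + d(U8,j) − d(i,j):
  between HQ and J7: 30 + 25 − 6 = 49
  between J7 and W3: 25 + 17 − 8 = 34
  between W3 and S4: 17 + 27 − 15 = 29
  between S4 and HQ: 27 + 30 − 18 = 39
Cheapest insertion is between W3 and S4, adding 29.
New total = 47 + 29 = 76.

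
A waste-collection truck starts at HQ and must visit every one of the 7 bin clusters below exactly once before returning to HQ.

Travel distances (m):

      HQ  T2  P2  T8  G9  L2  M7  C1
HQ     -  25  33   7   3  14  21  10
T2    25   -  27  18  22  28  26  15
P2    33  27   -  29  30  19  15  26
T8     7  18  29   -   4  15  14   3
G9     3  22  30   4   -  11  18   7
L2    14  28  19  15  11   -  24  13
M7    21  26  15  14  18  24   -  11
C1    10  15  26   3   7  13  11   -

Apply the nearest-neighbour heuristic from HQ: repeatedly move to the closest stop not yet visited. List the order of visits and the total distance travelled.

HQ → [G9:3 / T8:7 / C1:10 / L2:14 / M7:21 / T2:25 / P2:33] → G9 (3)
G9 → [T8:4 / C1:7 / L2:11 / M7:18 / T2:22 / P2:30] → T8 (4)
T8 → [C1:3 / M7:14 / L2:15 / T2:18 / P2:29] → C1 (3)
C1 → [M7:11 / L2:13 / T2:15 / P2:26] → M7 (11)
M7 → [P2:15 / L2:24 / T2:26] → P2 (15)
P2 → [L2:19 / T2:27] → L2 (19)
L2 → [T2:28] → T2 (28)
Return T2→HQ: 25.
Total = 3 + 4 + 3 + 11 + 15 + 19 + 28 + 25 = 108.

108 m along HQ → G9 → T8 → C1 → M7 → P2 → L2 → T2 → HQ.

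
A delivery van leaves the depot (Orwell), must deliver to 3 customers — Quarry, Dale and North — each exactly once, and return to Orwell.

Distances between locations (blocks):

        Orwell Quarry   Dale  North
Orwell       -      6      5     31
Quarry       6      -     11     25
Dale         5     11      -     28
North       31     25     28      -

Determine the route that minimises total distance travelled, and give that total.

64 blocks — the shortest possible round trip.

There are 3 distinct closed tours to check (reversals are equivalent).
Orwell - Quarry - Dale - North - Orwell: 6+11+28+31 = 76
Orwell - Quarry - North - Dale - Orwell: 6+25+28+5 = 64
Orwell - Dale - Quarry - North - Orwell: 5+11+25+31 = 72
The minimum is 64.
One optimal route: Orwell → Quarry → North → Dale → Orwell (or its reverse).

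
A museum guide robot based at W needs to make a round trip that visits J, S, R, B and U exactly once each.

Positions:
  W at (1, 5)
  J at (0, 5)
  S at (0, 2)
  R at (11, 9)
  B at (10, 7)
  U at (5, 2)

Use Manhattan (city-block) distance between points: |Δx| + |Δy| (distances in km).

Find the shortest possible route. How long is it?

There are 60 distinct closed tours to check (reversals are equivalent).
W→J→S→R→B→U→W: 1+3+18+3+10+7 = 42
W→J→S→R→U→B→W: 1+3+18+13+10+11 = 56
W→J→S→B→R→U→W: 1+3+15+3+13+7 = 42
W→J→S→B→U→R→W: 1+3+15+10+13+14 = 56
W→J→S→U→R→B→W: 1+3+5+13+3+11 = 36
W→J→S→U→B→R→W: 1+3+5+10+3+14 = 36
W→J→R→S→B→U→W: 1+15+18+15+10+7 = 66
W→J→R→S→U→B→W: 1+15+18+5+10+11 = 60
W→J→R→B→S→U→W: 1+15+3+15+5+7 = 46
W→J→R→B→U→S→W: 1+15+3+10+5+4 = 38
W→J→R→U→S→B→W: 1+15+13+5+15+11 = 60
W→J→R→U→B→S→W: 1+15+13+10+15+4 = 58
W→J→B→S→R→U→W: 1+12+15+18+13+7 = 66
W→J→B→S→U→R→W: 1+12+15+5+13+14 = 60
… (46 more)
The minimum is 36.
One optimal route: W → J → S → U → R → B → W (or its reverse).

Shortest round trip = 36 km.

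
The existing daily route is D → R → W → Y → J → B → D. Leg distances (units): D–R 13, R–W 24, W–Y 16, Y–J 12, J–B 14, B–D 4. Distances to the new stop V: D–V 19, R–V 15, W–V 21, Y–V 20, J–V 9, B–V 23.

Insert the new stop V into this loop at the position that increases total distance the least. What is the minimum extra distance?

Adding 12 by placing V on the R–W leg.

Insertion cost between consecutive stops i–j is d(i,V) + d(V,j) − d(i,j):
  between D and R: 19 + 15 − 13 = 21
  between R and W: 15 + 21 − 24 = 12
  between W and Y: 21 + 20 − 16 = 25
  between Y and J: 20 + 9 − 12 = 17
  between J and B: 9 + 23 − 14 = 18
  between B and D: 23 + 19 − 4 = 38
Cheapest insertion is between R and W, adding 12.
New total = 83 + 12 = 95.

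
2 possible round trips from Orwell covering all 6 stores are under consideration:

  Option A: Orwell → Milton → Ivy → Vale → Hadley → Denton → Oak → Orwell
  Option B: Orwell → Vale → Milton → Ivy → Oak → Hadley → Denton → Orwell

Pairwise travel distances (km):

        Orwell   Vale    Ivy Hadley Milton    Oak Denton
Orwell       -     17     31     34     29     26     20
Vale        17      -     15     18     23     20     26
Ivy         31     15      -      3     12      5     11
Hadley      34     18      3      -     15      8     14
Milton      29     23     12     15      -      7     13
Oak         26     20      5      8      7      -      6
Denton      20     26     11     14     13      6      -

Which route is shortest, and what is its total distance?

Shortest is Option B, total 99 km.

Option A: 29 + 12 + 15 + 18 + 14 + 6 + 26 = 120
Option B: 17 + 23 + 12 + 5 + 8 + 14 + 20 = 99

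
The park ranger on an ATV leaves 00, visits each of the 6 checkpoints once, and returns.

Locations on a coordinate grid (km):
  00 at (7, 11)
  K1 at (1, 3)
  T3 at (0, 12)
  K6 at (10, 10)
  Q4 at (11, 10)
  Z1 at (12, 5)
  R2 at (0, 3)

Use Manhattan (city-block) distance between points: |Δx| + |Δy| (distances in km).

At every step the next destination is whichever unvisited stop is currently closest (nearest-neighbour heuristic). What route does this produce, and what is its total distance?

Nearest-neighbour total = 42 km; route 00 → K6 → Q4 → Z1 → K1 → R2 → T3 → 00.

From 00: distances to unvisited — K6=4, Q4=5, T3=8, Z1=11, K1=14, R2=15. Nearest is K6 (4).
From K6: distances to unvisited — Q4=1, Z1=7, T3=12, K1=16, R2=17. Nearest is Q4 (1).
From Q4: distances to unvisited — Z1=6, T3=13, K1=17, R2=18. Nearest is Z1 (6).
From Z1: distances to unvisited — K1=13, R2=14, T3=19. Nearest is K1 (13).
From K1: distances to unvisited — R2=1, T3=10. Nearest is R2 (1).
From R2: distances to unvisited — T3=9. Nearest is T3 (9).
Return T3→00: 8.
Total = 4 + 1 + 6 + 13 + 1 + 9 + 8 = 42.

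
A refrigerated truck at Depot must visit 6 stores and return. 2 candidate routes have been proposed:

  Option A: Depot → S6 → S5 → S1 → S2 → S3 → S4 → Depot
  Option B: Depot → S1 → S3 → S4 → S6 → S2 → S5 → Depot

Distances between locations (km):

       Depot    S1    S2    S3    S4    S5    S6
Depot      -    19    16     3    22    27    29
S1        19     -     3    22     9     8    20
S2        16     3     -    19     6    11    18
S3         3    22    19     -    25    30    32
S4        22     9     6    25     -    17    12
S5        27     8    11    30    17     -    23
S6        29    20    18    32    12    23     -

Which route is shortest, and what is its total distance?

Option A: 29 + 23 + 8 + 3 + 19 + 25 + 22 = 129
Option B: 19 + 22 + 25 + 12 + 18 + 11 + 27 = 134

Shortest is Option A, total 129 km.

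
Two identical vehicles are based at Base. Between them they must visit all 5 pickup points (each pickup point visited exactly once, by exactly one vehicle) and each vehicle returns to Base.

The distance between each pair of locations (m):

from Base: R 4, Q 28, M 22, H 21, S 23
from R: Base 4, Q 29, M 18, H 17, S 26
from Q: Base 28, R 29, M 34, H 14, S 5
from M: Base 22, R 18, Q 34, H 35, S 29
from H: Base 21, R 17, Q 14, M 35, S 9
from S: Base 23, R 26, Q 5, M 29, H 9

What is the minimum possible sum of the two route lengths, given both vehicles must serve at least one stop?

Try each way of splitting the stops between the two vehicles (each non-empty) and, for each split, find the best tour for each vehicle:
  {R} + {Q, M, H, S}: 8 + 91 = 99
  {Q} + {R, M, H, S}: 56 + 81 = 137
  {R, Q} + {M, H, S}: 61 + 81 = 142
  {M} + {R, Q, H, S}: 44 + 63 = 107
  {R, M} + {Q, H, S}: 44 + 63 = 107
  {Q, M} + {R, H, S}: 84 + 53 = 137
  … (15 splits in total)
Best: vehicle 1 Base → R → Base = 8; vehicle 2 Base → M → Q → S → H → Base = 91; combined 99.

Minimum combined distance: 99 m.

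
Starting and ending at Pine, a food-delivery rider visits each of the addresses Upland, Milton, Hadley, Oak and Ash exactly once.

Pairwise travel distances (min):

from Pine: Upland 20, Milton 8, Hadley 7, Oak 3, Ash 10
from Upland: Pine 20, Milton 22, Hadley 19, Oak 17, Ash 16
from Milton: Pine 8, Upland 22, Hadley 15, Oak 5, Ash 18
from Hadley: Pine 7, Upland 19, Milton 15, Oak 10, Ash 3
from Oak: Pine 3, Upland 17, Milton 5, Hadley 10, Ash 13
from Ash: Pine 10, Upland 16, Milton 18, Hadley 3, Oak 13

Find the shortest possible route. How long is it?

There are 60 distinct closed tours to check (reversals are equivalent).
Pine - Upland - Milton - Hadley - Oak - Ash - Pine: 20+22+15+10+13+10 = 90
Pine - Upland - Milton - Hadley - Ash - Oak - Pine: 20+22+15+3+13+3 = 76
Pine - Upland - Milton - Oak - Hadley - Ash - Pine: 20+22+5+10+3+10 = 70
Pine - Upland - Milton - Oak - Ash - Hadley - Pine: 20+22+5+13+3+7 = 70
Pine - Upland - Milton - Ash - Hadley - Oak - Pine: 20+22+18+3+10+3 = 76
Pine - Upland - Milton - Ash - Oak - Hadley - Pine: 20+22+18+13+10+7 = 90
Pine - Upland - Hadley - Milton - Oak - Ash - Pine: 20+19+15+5+13+10 = 82
Pine - Upland - Hadley - Milton - Ash - Oak - Pine: 20+19+15+18+13+3 = 88
Pine - Upland - Hadley - Oak - Milton - Ash - Pine: 20+19+10+5+18+10 = 82
Pine - Upland - Hadley - Oak - Ash - Milton - Pine: 20+19+10+13+18+8 = 88
Pine - Upland - Hadley - Ash - Milton - Oak - Pine: 20+19+3+18+5+3 = 68
Pine - Upland - Hadley - Ash - Oak - Milton - Pine: 20+19+3+13+5+8 = 68
Pine - Upland - Oak - Milton - Hadley - Ash - Pine: 20+17+5+15+3+10 = 70
Pine - Upland - Oak - Milton - Ash - Hadley - Pine: 20+17+5+18+3+7 = 70
… (46 more)
Pine - Milton - Oak - Upland - Ash - Hadley - Pine: 8+5+17+16+3+7 = 56  ← best
The minimum is 56.
One optimal route: Pine → Milton → Oak → Upland → Ash → Hadley → Pine (or its reverse).

56 min — the shortest possible round trip.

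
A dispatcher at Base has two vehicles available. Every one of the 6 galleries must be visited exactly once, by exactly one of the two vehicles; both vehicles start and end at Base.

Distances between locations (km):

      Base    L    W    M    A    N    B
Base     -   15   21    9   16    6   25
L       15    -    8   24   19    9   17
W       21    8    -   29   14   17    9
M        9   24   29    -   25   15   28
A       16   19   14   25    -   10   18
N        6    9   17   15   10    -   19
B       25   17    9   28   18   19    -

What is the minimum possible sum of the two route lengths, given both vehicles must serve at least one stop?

84 km — the smallest possible combined total.

There are 2^5 − 1 = 31 ways to divide the 6 stops into two non-empty groups. For each, the best each vehicle can do is its own shortest tour through its group:
  {L} + {W, M, A, N, B}: 30 + 76 = 106
  {W} + {L, M, A, N, B}: 42 + 84 = 126
  {L, W} + {M, A, N, B}: 44 + 71 = 115
  {M} + {L, W, A, N, B}: 18 + 66 = 84
  {L, M} + {W, A, N, B}: 48 + 64 = 112
  {W, M} + {L, A, N, B}: 59 + 66 = 125
  … (31 splits in total)
Best: vehicle 1 Base → M → Base = 18; vehicle 2 Base → L → W → B → A → N → Base = 66; combined 84.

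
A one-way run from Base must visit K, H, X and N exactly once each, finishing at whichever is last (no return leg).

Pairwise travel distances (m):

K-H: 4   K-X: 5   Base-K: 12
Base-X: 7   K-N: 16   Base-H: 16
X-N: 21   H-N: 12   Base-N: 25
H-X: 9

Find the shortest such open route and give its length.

There are 4! = 24 possible orderings.
Base→K→H→X→N: 12+4+9+21 = 46
Base→K→H→N→X: 12+4+12+21 = 49
Base→K→X→H→N: 12+5+9+12 = 38
Base→K→X→N→H: 12+5+21+12 = 50
Base→K→N→H→X: 12+16+12+9 = 49
Base→K→N→X→H: 12+16+21+9 = 58
Base→H→K→X→N: 16+4+5+21 = 46
Base→H→K→N→X: 16+4+16+21 = 57
Base→H→X→K→N: 16+9+5+16 = 46
Base→H→X→N→K: 16+9+21+16 = 62
Base→H→N→K→X: 16+12+16+5 = 49
Base→H→N→X→K: 16+12+21+5 = 54
Base→X→K→H→N: 7+5+4+12 = 28
Base→X→K→N→H: 7+5+16+12 = 40
… (10 more)
The minimum is 28.
One shortest path: Base → X → K → H → N.

Shortest open route: 28 m.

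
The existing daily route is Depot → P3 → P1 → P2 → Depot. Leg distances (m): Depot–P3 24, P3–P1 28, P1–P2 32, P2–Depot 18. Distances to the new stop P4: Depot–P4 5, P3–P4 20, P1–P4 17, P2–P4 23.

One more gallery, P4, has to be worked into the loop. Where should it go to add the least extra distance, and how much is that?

Adding 1 m by placing P4 on the Depot–P3 leg.

Insertion cost between consecutive stops i–j is d(i,P4) + d(P4,j) − d(i,j):
  between Depot and P3: 5 + 20 − 24 = 1
  between P3 and P1: 20 + 17 − 28 = 9
  between P1 and P2: 17 + 23 − 32 = 8
  between P2 and Depot: 23 + 5 − 18 = 10
Cheapest insertion is between Depot and P3, adding 1.
New total = 102 + 1 = 103.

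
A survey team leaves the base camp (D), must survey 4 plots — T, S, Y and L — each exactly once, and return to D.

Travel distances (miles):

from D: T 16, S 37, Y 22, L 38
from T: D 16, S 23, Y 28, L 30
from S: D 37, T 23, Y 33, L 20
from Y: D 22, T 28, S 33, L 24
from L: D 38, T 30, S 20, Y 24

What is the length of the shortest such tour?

With 4 stops there are 4!/2 = 12 distinct round trips (a route and its reverse cost the same).
D→T→S→Y→L→D: 16+23+33+24+38 = 134
D→T→S→L→Y→D: 16+23+20+24+22 = 105
D→T→Y→S→L→D: 16+28+33+20+38 = 135
D→T→Y→L→S→D: 16+28+24+20+37 = 125
D→T→L→S→Y→D: 16+30+20+33+22 = 121
D→T→L→Y→S→D: 16+30+24+33+37 = 140
D→S→T→Y→L→D: 37+23+28+24+38 = 150
D→S→T→L→Y→D: 37+23+30+24+22 = 136
D→S→Y→T→L→D: 37+33+28+30+38 = 166
D→S→L→T→Y→D: 37+20+30+28+22 = 137
D→Y→T→S→L→D: 22+28+23+20+38 = 131
D→Y→S→T→L→D: 22+33+23+30+38 = 146
The minimum is 105.
One optimal route: D → T → S → L → Y → D (or its reverse).

Minimum total distance: 105 miles.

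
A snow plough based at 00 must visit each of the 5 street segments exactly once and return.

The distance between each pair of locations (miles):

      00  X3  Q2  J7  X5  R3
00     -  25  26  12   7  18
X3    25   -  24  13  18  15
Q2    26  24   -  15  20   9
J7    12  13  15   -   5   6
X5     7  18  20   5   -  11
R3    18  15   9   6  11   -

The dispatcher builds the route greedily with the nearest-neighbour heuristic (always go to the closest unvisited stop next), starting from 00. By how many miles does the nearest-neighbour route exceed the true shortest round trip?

00: X5=7, J7=12, R3=18, X3=25, Q2=26 ⇒ X5
X5: J7=5, R3=11, X3=18, Q2=20 ⇒ J7
J7: R3=6, X3=13, Q2=15 ⇒ R3
R3: Q2=9, X3=15 ⇒ Q2
Q2: X3=24 ⇒ X3
NN route 00 → X5 → J7 → R3 → Q2 → X3 → 00 costs 76.
Optimal: 00 → Q2 → R3 → X3 → J7 → X5 → 00 costs 75 (by enumerating all 60 distinct tours).
Excess = 76 − 75 = 1.

The nearest-neighbour route is 1 miles longer than optimal.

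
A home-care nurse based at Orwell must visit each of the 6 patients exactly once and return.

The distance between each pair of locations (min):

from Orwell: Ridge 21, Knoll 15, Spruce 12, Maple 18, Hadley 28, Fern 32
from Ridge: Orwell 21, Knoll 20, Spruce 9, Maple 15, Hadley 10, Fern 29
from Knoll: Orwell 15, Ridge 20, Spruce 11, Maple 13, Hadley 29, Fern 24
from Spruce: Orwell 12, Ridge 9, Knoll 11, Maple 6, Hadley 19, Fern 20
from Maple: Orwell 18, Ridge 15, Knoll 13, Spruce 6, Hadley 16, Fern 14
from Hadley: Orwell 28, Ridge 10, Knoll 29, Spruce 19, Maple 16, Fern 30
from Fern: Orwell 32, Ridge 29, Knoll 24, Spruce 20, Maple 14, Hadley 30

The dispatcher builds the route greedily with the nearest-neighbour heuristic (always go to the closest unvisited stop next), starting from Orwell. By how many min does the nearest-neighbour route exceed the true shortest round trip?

From Orwell: Spruce=12, Knoll=15, Maple=18, Ridge=21, Hadley=28, Fern=32 → choose Spruce (12).
From Spruce: Maple=6, Ridge=9, Knoll=11, Hadley=19, Fern=20 → choose Maple (6).
From Maple: Knoll=13, Fern=14, Ridge=15, Hadley=16 → choose Knoll (13).
From Knoll: Ridge=20, Fern=24, Hadley=29 → choose Ridge (20).
From Ridge: Hadley=10, Fern=29 → choose Hadley (10).
From Hadley: Fern=30 → choose Fern (30).
NN route Orwell → Spruce → Maple → Knoll → Ridge → Hadley → Fern → Orwell costs 123.
Optimal: Orwell → Knoll → Fern → Maple → Hadley → Ridge → Spruce → Orwell costs 100 (by enumerating all 360 distinct tours).
Excess = 123 − 100 = 23.

The nearest-neighbour route is 23 min longer than optimal.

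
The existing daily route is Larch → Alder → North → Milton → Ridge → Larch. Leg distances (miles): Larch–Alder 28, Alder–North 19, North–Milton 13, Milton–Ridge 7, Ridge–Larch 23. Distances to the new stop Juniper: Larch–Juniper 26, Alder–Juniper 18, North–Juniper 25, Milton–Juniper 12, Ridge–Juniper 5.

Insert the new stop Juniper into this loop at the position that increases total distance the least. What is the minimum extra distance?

Insertion cost between consecutive stops i–j is d(i,Juniper) + d(Juniper,j) − d(i,j):
  between Larch and Alder: 26 + 18 − 28 = 16
  between Alder and North: 18 + 25 − 19 = 24
  between North and Milton: 25 + 12 − 13 = 24
  between Milton and Ridge: 12 + 5 − 7 = 10
  between Ridge and Larch: 5 + 26 − 23 = 8
Cheapest insertion is between Ridge and Larch, adding 8.
New total = 90 + 8 = 98.

Minimum extra distance: 8 miles, inserting Juniper between Ridge and Larch.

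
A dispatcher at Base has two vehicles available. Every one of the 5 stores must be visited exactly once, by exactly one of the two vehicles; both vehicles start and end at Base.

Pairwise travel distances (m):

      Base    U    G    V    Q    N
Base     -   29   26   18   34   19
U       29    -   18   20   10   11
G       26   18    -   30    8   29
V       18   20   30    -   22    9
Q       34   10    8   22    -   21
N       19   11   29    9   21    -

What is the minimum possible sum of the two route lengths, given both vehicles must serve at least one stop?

110 m — the smallest possible combined total.

Check every non-empty split of the stops between the two vehicles; for each half take its own optimal tour:
  {U} + {G, V, Q, N}: 58 + 82 = 140
  {G} + {U, V, Q, N}: 52 + 80 = 132
  {U, G} + {V, Q, N}: 73 + 80 = 153
  {V} + {U, G, Q, N}: 36 + 74 = 110
  {U, V} + {G, Q, N}: 67 + 74 = 141
  {G, V} + {U, Q, N}: 74 + 74 = 148
  … (15 splits in total)
Best: vehicle 1 Base → V → Base = 36; vehicle 2 Base → G → Q → U → N → Base = 74; combined 110.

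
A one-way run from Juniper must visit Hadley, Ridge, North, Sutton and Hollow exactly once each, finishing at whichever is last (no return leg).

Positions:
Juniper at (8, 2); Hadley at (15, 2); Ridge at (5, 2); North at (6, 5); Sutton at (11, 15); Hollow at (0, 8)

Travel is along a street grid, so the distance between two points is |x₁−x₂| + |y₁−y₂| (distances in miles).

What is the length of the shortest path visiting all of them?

48 miles — the minimum one-way total.

There are 5! = 120 possible orderings.
Juniper→Hadley→Ridge→North→Sutton→Hollow: 7+10+4+15+18 = 54
Juniper→Hadley→Ridge→North→Hollow→Sutton: 7+10+4+9+18 = 48
Juniper→Hadley→Ridge→Sutton→North→Hollow: 7+10+19+15+9 = 60
Juniper→Hadley→Ridge→Sutton→Hollow→North: 7+10+19+18+9 = 63
Juniper→Hadley→Ridge→Hollow→North→Sutton: 7+10+11+9+15 = 52
Juniper→Hadley→Ridge→Hollow→Sutton→North: 7+10+11+18+15 = 61
Juniper→Hadley→North→Ridge→Sutton→Hollow: 7+12+4+19+18 = 60
Juniper→Hadley→North→Ridge→Hollow→Sutton: 7+12+4+11+18 = 52
Juniper→Hadley→North→Sutton→Ridge→Hollow: 7+12+15+19+11 = 64
Juniper→Hadley→North→Sutton→Hollow→Ridge: 7+12+15+18+11 = 63
Juniper→Hadley→North→Hollow→Ridge→Sutton: 7+12+9+11+19 = 58
Juniper→Hadley→North→Hollow→Sutton→Ridge: 7+12+9+18+19 = 65
Juniper→Hadley→Sutton→Ridge→North→Hollow: 7+17+19+4+9 = 56
Juniper→Hadley→Sutton→Ridge→Hollow→North: 7+17+19+11+9 = 63
… (106 more)
The minimum is 48.
One shortest path: Juniper → Hadley → Ridge → North → Hollow → Sutton.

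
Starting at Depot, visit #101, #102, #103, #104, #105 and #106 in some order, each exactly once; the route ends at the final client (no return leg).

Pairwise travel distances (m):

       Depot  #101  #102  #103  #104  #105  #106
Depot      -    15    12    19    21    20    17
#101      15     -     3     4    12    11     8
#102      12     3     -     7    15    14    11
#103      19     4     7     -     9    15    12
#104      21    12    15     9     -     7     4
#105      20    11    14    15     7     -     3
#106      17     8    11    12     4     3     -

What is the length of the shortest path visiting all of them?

There are 6! = 720 possible orderings.
Depot→#101→#102→#103→#104→#105→#106: 15+3+7+9+7+3 = 44
Depot→#101→#102→#103→#104→#106→#105: 15+3+7+9+4+3 = 41
Depot→#101→#102→#103→#105→#104→#106: 15+3+7+15+7+4 = 51
Depot→#101→#102→#103→#105→#106→#104: 15+3+7+15+3+4 = 47
Depot→#101→#102→#103→#106→#104→#105: 15+3+7+12+4+7 = 48
Depot→#101→#102→#103→#106→#105→#104: 15+3+7+12+3+7 = 47
Depot→#101→#102→#104→#103→#105→#106: 15+3+15+9+15+3 = 60
Depot→#101→#102→#104→#103→#106→#105: 15+3+15+9+12+3 = 57
… (712 more)
Depot→#102→#101→#103→#104→#106→#105: 12+3+4+9+4+3 = 35  ← best
The minimum is 35.
One shortest path: Depot → #102 → #101 → #103 → #104 → #106 → #105.

Shortest open route: 35 m.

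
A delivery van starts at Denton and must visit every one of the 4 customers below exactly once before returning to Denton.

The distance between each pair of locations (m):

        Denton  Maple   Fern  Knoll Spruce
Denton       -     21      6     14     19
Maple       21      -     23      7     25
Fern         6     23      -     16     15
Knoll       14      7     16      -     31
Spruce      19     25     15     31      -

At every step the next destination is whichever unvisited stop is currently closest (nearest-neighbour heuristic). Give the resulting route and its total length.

Nearest-neighbour total = 67 m; route Denton → Fern → Spruce → Maple → Knoll → Denton.

From Denton: distances to unvisited — Fern=6, Knoll=14, Spruce=19, Maple=21. Nearest is Fern (6).
From Fern: distances to unvisited — Spruce=15, Knoll=16, Maple=23. Nearest is Spruce (15).
From Spruce: distances to unvisited — Maple=25, Knoll=31. Nearest is Maple (25).
From Maple: distances to unvisited — Knoll=7. Nearest is Knoll (7).
Return Knoll→Denton: 14.
Total = 6 + 15 + 25 + 7 + 14 = 67.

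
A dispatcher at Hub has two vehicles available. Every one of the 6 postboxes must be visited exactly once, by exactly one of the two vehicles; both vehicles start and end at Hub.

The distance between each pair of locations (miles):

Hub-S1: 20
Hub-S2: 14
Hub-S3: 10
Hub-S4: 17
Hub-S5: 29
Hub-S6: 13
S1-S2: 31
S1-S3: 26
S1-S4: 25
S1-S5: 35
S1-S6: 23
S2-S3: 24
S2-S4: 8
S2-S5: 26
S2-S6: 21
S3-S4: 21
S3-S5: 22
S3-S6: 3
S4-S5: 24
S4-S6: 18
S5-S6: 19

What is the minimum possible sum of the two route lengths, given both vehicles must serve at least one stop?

Try each way of splitting the stops between the two vehicles (each non-empty) and, for each split, find the best tour for each vehicle:
  {S1} + {S2, S3, S4, S5, S6}: 40 + 78 = 118
  {S2} + {S1, S3, S4, S5, S6}: 28 + 101 = 129
  {S1, S2} + {S3, S4, S5, S6}: 65 + 73 = 138
  {S3} + {S1, S2, S4, S5, S6}: 20 + 108 = 128
  {S1, S3} + {S2, S4, S5, S6}: 56 + 78 = 134
  {S2, S3} + {S1, S4, S5, S6}: 48 + 101 = 149
  … (31 splits in total)
Best: vehicle 1 Hub → S1 → Hub = 40; vehicle 2 Hub → S2 → S4 → S5 → S6 → S3 → Hub = 78; combined 118.

Minimum combined distance: 118 miles.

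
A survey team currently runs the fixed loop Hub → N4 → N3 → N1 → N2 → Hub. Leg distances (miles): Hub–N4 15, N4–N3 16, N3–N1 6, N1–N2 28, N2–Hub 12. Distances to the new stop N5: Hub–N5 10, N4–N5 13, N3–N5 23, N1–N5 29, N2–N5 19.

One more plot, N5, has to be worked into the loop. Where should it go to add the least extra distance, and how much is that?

+8 miles — insert N5 between Hub and N4.

Insertion cost between consecutive stops i–j is d(i,N5) + d(N5,j) − d(i,j):
  between Hub and N4: 10 + 13 − 15 = 8
  between N4 and N3: 13 + 23 − 16 = 20
  between N3 and N1: 23 + 29 − 6 = 46
  between N1 and N2: 29 + 19 − 28 = 20
  between N2 and Hub: 19 + 10 − 12 = 17
Cheapest insertion is between Hub and N4, adding 8.
New total = 77 + 8 = 85.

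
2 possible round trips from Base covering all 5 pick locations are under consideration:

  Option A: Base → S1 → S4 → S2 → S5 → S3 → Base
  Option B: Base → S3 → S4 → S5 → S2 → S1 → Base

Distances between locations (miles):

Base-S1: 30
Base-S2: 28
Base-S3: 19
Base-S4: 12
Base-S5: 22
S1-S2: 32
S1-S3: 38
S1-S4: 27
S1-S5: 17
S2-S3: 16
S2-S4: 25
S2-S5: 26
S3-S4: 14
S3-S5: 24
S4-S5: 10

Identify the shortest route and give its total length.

Option A: 30 + 27 + 25 + 26 + 24 + 19 = 151
Option B: 19 + 14 + 10 + 26 + 32 + 30 = 131

131 miles — Option B is the shortest.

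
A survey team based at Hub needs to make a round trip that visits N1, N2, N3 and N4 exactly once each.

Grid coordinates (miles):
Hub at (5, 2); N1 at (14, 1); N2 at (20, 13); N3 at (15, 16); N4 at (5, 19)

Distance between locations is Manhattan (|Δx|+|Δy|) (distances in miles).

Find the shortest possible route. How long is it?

Shortest round trip = 66 miles.

With 4 stops there are 4!/2 = 12 distinct round trips (a route and its reverse cost the same).
Hub → N1 → N2 → N3 → N4 → Hub: 10+18+8+13+17 = 66
Hub → N1 → N2 → N4 → N3 → Hub: 10+18+21+13+24 = 86
Hub → N1 → N3 → N2 → N4 → Hub: 10+16+8+21+17 = 72
Hub → N1 → N3 → N4 → N2 → Hub: 10+16+13+21+26 = 86
Hub → N1 → N4 → N2 → N3 → Hub: 10+27+21+8+24 = 90
Hub → N1 → N4 → N3 → N2 → Hub: 10+27+13+8+26 = 84
Hub → N2 → N1 → N3 → N4 → Hub: 26+18+16+13+17 = 90
Hub → N2 → N1 → N4 → N3 → Hub: 26+18+27+13+24 = 108
Hub → N2 → N3 → N1 → N4 → Hub: 26+8+16+27+17 = 94
Hub → N2 → N4 → N1 → N3 → Hub: 26+21+27+16+24 = 114
Hub → N3 → N1 → N2 → N4 → Hub: 24+16+18+21+17 = 96
Hub → N3 → N2 → N1 → N4 → Hub: 24+8+18+27+17 = 94
The minimum is 66.
One optimal route: Hub → N1 → N2 → N3 → N4 → Hub (or its reverse).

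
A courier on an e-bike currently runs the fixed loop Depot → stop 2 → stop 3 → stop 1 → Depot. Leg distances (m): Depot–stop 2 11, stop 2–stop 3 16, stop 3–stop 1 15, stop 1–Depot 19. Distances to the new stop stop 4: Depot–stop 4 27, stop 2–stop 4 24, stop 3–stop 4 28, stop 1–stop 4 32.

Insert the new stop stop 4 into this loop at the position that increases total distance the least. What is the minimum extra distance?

Adding 36 m by placing stop 4 on the stop 2–stop 3 leg.

Insertion cost between consecutive stops i–j is d(i,stop 4) + d(stop 4,j) − d(i,j):
  between Depot and stop 2: 27 + 24 − 11 = 40
  between stop 2 and stop 3: 24 + 28 − 16 = 36
  between stop 3 and stop 1: 28 + 32 − 15 = 45
  between stop 1 and Depot: 32 + 27 − 19 = 40
Cheapest insertion is between stop 2 and stop 3, adding 36.
New total = 61 + 36 = 97.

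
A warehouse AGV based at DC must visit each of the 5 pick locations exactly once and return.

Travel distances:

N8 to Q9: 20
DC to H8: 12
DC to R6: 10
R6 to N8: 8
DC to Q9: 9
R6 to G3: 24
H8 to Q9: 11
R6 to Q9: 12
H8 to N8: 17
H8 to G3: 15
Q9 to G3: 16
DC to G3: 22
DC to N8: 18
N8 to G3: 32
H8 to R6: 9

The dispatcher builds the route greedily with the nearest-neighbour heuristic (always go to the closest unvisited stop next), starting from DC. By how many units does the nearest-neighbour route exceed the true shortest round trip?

DC: Q9=9, R6=10, H8=12, N8=18, G3=22 ⇒ Q9
Q9: H8=11, R6=12, G3=16, N8=20 ⇒ H8
H8: R6=9, G3=15, N8=17 ⇒ R6
R6: N8=8, G3=24 ⇒ N8
N8: G3=32 ⇒ G3
NN route DC → Q9 → H8 → R6 → N8 → G3 → DC costs 91.
Optimal: DC → R6 → N8 → H8 → G3 → Q9 → DC costs 75 (by enumerating all 60 distinct tours).
Excess = 91 − 75 = 16.

The nearest-neighbour route is 16 longer than optimal.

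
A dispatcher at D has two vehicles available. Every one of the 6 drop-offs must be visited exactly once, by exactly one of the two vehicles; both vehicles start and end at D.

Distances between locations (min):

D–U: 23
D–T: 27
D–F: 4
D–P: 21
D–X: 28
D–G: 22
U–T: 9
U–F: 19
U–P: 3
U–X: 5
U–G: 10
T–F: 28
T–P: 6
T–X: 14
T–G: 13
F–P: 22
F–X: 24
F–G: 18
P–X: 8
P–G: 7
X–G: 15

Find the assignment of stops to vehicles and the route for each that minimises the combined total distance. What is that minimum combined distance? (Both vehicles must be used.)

Check every non-empty split of the stops between the two vehicles; for each half take its own optimal tour:
  {U} + {T, F, P, X, G}: 46 + 77 = 123
  {T} + {U, F, P, X, G}: 54 + 65 = 119
  {U, T} + {F, P, X, G}: 59 + 65 = 124
  {F} + {U, T, P, X, G}: 8 + 77 = 85
  {U, F} + {T, P, X, G}: 46 + 77 = 123
  {T, F} + {U, P, X, G}: 59 + 65 = 124
  … (31 splits in total)
Best: vehicle 1 D → F → D = 8; vehicle 2 D → U → X → T → P → G → D = 77; combined 85.

Minimum combined distance: 85 min.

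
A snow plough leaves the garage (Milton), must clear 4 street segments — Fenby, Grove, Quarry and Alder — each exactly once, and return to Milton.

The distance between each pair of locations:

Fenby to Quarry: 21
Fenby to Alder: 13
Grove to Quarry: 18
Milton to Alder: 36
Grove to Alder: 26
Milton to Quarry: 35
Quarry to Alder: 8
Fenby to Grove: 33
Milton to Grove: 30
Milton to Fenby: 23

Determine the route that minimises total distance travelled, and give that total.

There are 12 distinct closed tours to check (reversals are equivalent).
Milton-Fenby-Grove-Quarry-Alder-Milton: 23+33+18+8+36 = 118
Milton-Fenby-Grove-Alder-Quarry-Milton: 23+33+26+8+35 = 125
Milton-Fenby-Quarry-Grove-Alder-Milton: 23+21+18+26+36 = 124
Milton-Fenby-Quarry-Alder-Grove-Milton: 23+21+8+26+30 = 108
Milton-Fenby-Alder-Grove-Quarry-Milton: 23+13+26+18+35 = 115
Milton-Fenby-Alder-Quarry-Grove-Milton: 23+13+8+18+30 = 92
Milton-Grove-Fenby-Quarry-Alder-Milton: 30+33+21+8+36 = 128
Milton-Grove-Fenby-Alder-Quarry-Milton: 30+33+13+8+35 = 119
Milton-Grove-Quarry-Fenby-Alder-Milton: 30+18+21+13+36 = 118
Milton-Grove-Alder-Fenby-Quarry-Milton: 30+26+13+21+35 = 125
Milton-Quarry-Fenby-Grove-Alder-Milton: 35+21+33+26+36 = 151
Milton-Quarry-Grove-Fenby-Alder-Milton: 35+18+33+13+36 = 135
The minimum is 92.
One optimal route: Milton → Fenby → Alder → Quarry → Grove → Milton (or its reverse).

92 — the shortest possible round trip.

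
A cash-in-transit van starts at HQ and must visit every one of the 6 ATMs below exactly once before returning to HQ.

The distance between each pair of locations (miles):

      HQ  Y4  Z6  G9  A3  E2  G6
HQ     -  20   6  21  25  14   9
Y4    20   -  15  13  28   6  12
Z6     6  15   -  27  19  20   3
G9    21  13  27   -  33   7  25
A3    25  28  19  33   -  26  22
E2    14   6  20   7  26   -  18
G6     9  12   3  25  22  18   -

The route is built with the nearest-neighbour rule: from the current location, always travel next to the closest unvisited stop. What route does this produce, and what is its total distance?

Total distance 92 miles via the nearest-neighbour route HQ → Z6 → G6 → Y4 → E2 → G9 → A3 → HQ.

HQ → [Z6:6 / G6:9 / E2:14 / Y4:20 / G9:21 / A3:25] → Z6 (6)
Z6 → [G6:3 / Y4:15 / A3:19 / E2:20 / G9:27] → G6 (3)
G6 → [Y4:12 / E2:18 / A3:22 / G9:25] → Y4 (12)
Y4 → [E2:6 / G9:13 / A3:28] → E2 (6)
E2 → [G9:7 / A3:26] → G9 (7)
G9 → [A3:33] → A3 (33)
Return A3→HQ: 25.
Total = 6 + 3 + 12 + 6 + 7 + 33 + 25 = 92.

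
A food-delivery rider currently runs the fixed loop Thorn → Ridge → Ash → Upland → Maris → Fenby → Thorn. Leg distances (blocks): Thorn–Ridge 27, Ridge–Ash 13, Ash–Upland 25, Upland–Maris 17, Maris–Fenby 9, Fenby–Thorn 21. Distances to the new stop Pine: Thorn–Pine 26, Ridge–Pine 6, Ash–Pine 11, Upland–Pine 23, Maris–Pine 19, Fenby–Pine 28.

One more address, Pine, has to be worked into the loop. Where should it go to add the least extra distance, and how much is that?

+4 blocks — insert Pine between Ridge and Ash.

Insertion cost between consecutive stops i–j is d(i,Pine) + d(Pine,j) − d(i,j):
  between Thorn and Ridge: 26 + 6 − 27 = 5
  between Ridge and Ash: 6 + 11 − 13 = 4
  between Ash and Upland: 11 + 23 − 25 = 9
  between Upland and Maris: 23 + 19 − 17 = 25
  between Maris and Fenby: 19 + 28 − 9 = 38
  between Fenby and Thorn: 28 + 26 − 21 = 33
Cheapest insertion is between Ridge and Ash, adding 4.
New total = 112 + 4 = 116.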